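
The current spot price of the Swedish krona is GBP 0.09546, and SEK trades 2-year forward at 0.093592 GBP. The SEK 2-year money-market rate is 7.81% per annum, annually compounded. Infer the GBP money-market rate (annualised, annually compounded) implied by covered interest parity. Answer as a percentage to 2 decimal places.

T = 2 years.
CIP gives F = S · g_GBP/g_SEK, so g_GBP/g_SEK = 0.093592/0.09546 = 0.9804316.
The SEK side grows by (1 + 0.0781)^2 = 1.1622996.
So the GBP growth factor = 1.1395553.
Annualise: 1.1395553^(1/2) − 1 = 0.067500 = 6.75%.

6.75%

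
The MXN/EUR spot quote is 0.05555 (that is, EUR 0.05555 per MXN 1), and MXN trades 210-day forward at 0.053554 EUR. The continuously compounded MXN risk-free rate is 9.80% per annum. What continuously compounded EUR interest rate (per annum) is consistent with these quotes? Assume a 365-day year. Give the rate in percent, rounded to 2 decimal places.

T = 210/365 years.
CIP gives F = S · g_EUR/g_MXN, so g_EUR/g_MXN = 0.053554/0.05555 = 0.9640684.
The MXN side grows by e^(0.0980×210/365) = 1.0580034.
Hence g_EUR = 1.0199876.
Take logs: ln 1.0199876 / (210/365) = 0.034398, so 3.44%.

3.44%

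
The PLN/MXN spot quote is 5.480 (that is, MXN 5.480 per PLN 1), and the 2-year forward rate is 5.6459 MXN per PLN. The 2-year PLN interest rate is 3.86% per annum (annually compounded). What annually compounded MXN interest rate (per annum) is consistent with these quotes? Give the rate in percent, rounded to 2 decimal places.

T = 2 years.
F/S = 5.6459/5.48 = 1.0302737 = (growth of MXN) / (growth of PLN).
PLN growth factor: (1 + 0.0386)^2 = 1.078690.
That pins the MXN growth at 1.1113459.
r = 1.1113459^(1/2) − 1 = 0.054204 → 5.42%.

5.42%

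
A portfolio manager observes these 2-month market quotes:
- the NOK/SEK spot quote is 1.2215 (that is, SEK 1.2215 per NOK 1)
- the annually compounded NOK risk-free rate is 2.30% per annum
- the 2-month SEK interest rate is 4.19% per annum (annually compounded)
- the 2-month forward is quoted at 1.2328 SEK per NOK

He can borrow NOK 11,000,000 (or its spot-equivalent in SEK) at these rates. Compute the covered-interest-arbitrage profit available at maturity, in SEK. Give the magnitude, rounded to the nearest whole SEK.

SEK 83,558

T = 2/12 years.
Route A — deposit NOK, sell forward: 11,000,000 × 1.0037971053 × 1.2328 = SEK 13,612,291.79.
Route B — convert at spot, deposit SEK: 11,000,000 × 1.2215 × 1.006864448 = SEK 13,528,734.16.
The quoted forward overvalues NOK, so borrow SEK, buy NOK at spot, deposit the NOK at 2.30%, and sell the proceeds forward at 1.2328.
Profit = 13,612,291.79 − 13,528,734.16 = SEK 83,558.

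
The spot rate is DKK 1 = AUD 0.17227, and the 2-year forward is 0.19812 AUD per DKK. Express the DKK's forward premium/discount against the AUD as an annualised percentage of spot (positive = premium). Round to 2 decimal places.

+7.50%

T = 2 years.
Period premium: (0.19812 − 0.17227)/0.17227 = 0.1500551.
×(1/T) gives 7.50% p.a.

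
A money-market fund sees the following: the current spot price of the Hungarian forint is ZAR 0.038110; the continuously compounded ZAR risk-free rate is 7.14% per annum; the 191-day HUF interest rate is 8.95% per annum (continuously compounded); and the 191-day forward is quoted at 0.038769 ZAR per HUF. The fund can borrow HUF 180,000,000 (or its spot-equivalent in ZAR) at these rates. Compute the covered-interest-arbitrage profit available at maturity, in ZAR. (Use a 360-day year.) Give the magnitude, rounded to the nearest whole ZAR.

ZAR 193,136

T = 191/360 years.
Keep in HUF, deliver into the forward: 180,000,000·1.04863018·0.038769 = ZAR 7,317,781.82.
Swap to ZAR now, deposit: 180,000,000·0.038110·1.038608324 = ZAR 7,124,645.38.
The quoted forward overvalues HUF, so borrow ZAR, buy HUF at spot, deposit the HUF at 8.95%, and sell the proceeds forward at 0.038769.
Arbitrage profit = |7,317,781.82 − 7,124,645.38| = ZAR 193,136.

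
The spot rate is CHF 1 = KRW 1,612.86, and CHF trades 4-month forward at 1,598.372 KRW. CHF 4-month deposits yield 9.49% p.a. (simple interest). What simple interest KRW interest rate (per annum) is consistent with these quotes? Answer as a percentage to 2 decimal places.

T = 4/12 years.
By CIP, F/S equals the KRW-to-CHF growth ratio: 1598.372/1612.86 = 0.9910172.
CHF growth factor: 1 + 0.0949×4/12 = 1.0316333.
So the KRW growth factor = 1.0223663.
r = (1.0223663 − 1)/(4/12) = 0.067099 → 6.71%.

6.71%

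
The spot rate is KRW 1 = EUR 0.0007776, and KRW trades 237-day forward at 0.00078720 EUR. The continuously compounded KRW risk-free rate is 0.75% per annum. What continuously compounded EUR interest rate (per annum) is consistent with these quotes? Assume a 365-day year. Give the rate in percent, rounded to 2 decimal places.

2.64%

T = 237/365 years.
By CIP, F/S equals the EUR-to-KRW growth ratio: 0.0007872/0.0007776 = 1.0123457.
The KRW side grows by e^(0.0075×237/365) = 1.0048817.
So the EUR growth factor = 1.0172877.
Take logs: ln 1.0172877 / (237/365) = 0.026397, so 2.64%.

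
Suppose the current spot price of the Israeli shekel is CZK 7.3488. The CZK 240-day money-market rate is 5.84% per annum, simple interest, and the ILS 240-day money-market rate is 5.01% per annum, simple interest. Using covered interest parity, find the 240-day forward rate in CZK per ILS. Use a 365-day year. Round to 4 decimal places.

T = 240/365 years.
CZK accumulates by 1 + 0.0584×240/365 = 1.038400.
ILS growth factor: 1 + 0.0501×240/365 = 1.0329425.
CIP: F = S · (grow CZK)/(grow ILS) = 7.3488 × 1.038400/1.0329425 = 7.387627 CZK per ILS.

7.3876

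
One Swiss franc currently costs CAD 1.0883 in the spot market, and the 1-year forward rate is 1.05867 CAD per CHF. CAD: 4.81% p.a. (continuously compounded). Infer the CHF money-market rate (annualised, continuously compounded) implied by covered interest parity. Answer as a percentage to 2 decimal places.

7.57%

T = 1 year.
CIP gives F = S · g_CAD/g_CHF, so g_CAD/g_CHF = 1.05867/1.0883 = 0.9727741.
CAD growth factor: e^(0.0481×1) = 1.0492756.
Hence g_CHF = 1.0786426.
Take logs: ln 1.0786426 / 1 = 0.075703, so 7.57%.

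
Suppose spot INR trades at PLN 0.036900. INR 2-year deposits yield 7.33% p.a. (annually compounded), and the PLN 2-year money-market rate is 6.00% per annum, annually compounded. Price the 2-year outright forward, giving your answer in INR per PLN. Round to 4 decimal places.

27.7846

T = 2 years.
Growth of 1 PLN over T: (1 + 0.0600)^2 = 1.123600.
Growth of 1 INR over T: (1 + 0.0733)^2 = 1.15197289.
CIP: F = S · (grow PLN)/(grow INR) = 0.0369 × 1.123600/1.15197289 = 0.035991159 PLN per INR.
Invert for INR per PLN: 1 / 0.035991159 = 27.7846.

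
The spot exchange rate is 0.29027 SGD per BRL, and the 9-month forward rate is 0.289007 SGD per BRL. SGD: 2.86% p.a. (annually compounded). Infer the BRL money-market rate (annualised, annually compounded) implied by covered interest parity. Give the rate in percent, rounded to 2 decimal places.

T = 9/12 years.
F/S = 0.289007/0.29027 = 0.9956489 = (growth of SGD) / (growth of BRL).
The SGD side grows by (1 + 0.0286)^(9/12) = 1.0213742.
So the BRL growth factor = 1.0258377.
Annualise: 1.0258377^(12/9) − 1 = 0.034598 = 3.46%.

3.46%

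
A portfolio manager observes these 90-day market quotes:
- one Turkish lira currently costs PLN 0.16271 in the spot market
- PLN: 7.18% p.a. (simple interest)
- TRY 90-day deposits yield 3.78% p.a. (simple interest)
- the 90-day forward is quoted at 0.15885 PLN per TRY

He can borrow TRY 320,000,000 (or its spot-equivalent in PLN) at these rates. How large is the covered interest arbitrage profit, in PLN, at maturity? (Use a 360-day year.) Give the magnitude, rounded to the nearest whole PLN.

PLN 1,689,444

T = 90/360 years.
Route A — deposit TRY, sell forward: 320,000,000 × 1.009450 × 0.15885 = PLN 51,312,362.40.
Route B — convert at spot, deposit PLN: 320,000,000 × 0.16271 × 1.017950 = PLN 53,001,806.24.
The quoted forward undervalues TRY, so borrow TRY, convert to PLN at spot, deposit the PLN at 7.18%, and buy TRY forward at 0.15885 to cover the loan.
Arbitrage profit = |51,312,362.40 − 53,001,806.24| = PLN 1,689,444.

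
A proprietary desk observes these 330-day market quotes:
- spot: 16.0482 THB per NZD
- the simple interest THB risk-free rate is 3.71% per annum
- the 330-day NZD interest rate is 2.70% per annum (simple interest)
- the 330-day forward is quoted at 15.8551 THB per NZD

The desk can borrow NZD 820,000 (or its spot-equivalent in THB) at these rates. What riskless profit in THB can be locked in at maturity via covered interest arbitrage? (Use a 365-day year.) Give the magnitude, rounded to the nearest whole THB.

THB 282,374

T = 330/365 years.
Keep in NZD, deliver into the forward: 820,000·1.0244109589·15.8551 = THB 13,318,553.32.
Swap to THB now, deposit: 820,000·16.0482·1.0335424658 = THB 13,600,926.88.
The quoted forward undervalues NZD, so borrow NZD, convert to THB at spot, deposit the THB at 3.71%, and buy NZD forward at 15.8551 to cover the loan.
Arbitrage profit = |13,318,553.32 − 13,600,926.88| = THB 282,374.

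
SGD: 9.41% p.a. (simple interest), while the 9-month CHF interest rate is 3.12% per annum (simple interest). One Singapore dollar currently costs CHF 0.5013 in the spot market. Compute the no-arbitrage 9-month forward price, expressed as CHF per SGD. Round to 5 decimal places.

0.47921

T = 9/12 years.
CHF growth factor: 1 + 0.0312×9/12 = 1.023400.
SGD accumulates by 1 + 0.0941×9/12 = 1.070575.
CIP: F = S · (grow CHF)/(grow SGD) = 0.5013 × 1.023400/1.070575 = 0.4792102 CHF per SGD.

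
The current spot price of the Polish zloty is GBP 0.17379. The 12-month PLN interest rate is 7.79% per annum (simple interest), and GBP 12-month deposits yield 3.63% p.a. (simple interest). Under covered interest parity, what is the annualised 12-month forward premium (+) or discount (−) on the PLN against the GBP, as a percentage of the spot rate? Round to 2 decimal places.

T = 1 year.
No-arbitrage forward: 0.17379 × 1.036300 / 1.077900 = 0.16708282 GBP/PLN.
Annualised premium = (F − S)/S × (1/T) = (0.16708282 − 0.17379)/0.17379 ÷ 1 = -3.86%.

-3.86%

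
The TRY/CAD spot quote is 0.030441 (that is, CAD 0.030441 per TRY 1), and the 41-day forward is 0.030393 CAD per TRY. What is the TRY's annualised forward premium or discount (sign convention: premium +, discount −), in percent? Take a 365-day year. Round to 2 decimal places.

-1.40%

T = 41/365 years.
TRY trades forward at -0.15768% vs spot over the period.
Annualise by dividing by T: -0.0015768 / (41/365) = -0.014037 → -1.40%.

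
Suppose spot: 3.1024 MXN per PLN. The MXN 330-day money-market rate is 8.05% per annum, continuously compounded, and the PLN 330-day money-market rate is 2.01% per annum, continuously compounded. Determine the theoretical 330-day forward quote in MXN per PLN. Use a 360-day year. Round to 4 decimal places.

3.2790

T = 330/360 years.
MXN growth factor: e^(0.0805×330/360) = 1.0765825.
PLN growth factor: e^(0.0201×330/360) = 1.0185958.
So F = 3.1024 × 1.0765825 / 1.0185958 = 3.279014 (MXN/PLN).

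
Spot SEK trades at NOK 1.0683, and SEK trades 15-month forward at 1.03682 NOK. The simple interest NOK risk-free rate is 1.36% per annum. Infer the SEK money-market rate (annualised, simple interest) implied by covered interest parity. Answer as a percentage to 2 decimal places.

3.83%

T = 15/12 years.
By CIP, F/S equals the NOK-to-SEK growth ratio: 1.03682/1.0683 = 0.9705326.
The NOK side grows by 1 + 0.0136×15/12 = 1.017000.
Hence g_SEK = 1.0478782.
(1.0478782 − 1)/T = 0.038303, i.e. 3.83%.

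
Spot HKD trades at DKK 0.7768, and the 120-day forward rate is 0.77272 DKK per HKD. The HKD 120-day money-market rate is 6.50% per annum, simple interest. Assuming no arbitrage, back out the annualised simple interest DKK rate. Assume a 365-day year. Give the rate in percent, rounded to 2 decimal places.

4.87%

T = 120/365 years.
By CIP, F/S equals the DKK-to-HKD growth ratio: 0.77272/0.7768 = 0.9947477.
HKD growth factor: 1 + 0.0650×120/365 = 1.0213699.
That pins the DKK growth at 1.0160054.
r = (1.0160054 − 1)/(120/365) = 0.048683 → 4.87%.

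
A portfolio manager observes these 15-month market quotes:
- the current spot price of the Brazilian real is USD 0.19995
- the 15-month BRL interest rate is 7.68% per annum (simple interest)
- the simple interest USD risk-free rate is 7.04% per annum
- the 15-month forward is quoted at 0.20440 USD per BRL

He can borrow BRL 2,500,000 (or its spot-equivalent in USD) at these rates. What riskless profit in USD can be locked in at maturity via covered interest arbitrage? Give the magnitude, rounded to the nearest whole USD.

USD 16,192

T = 15/12 years.
Invest the BRL and cover forward: 2,500,000 × 1.096000 × 0.20440 = USD 560,056.00.
Convert at spot and invest in USD: 2,500,000 × 0.19995 × 1.088000 = USD 543,864.00.
The quoted forward overvalues BRL, so borrow USD, buy BRL at spot, deposit the BRL at 7.68%, and sell the proceeds forward at 0.20440.
The gap between the two covered legs is USD 16,192.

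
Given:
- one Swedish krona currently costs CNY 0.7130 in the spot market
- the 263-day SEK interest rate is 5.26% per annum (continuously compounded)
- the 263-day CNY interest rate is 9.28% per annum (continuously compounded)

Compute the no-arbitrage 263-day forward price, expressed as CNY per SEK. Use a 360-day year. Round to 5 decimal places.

T = 263/360 years.
Growth of 1 CNY over T: e^(0.0928×263/360) = 1.0701465.
SEK accumulates by e^(0.0526×263/360) = 1.0391751.
So F = 0.713 × 1.0701465 / 1.0391751 = 0.7342501 (CNY/SEK).

0.73425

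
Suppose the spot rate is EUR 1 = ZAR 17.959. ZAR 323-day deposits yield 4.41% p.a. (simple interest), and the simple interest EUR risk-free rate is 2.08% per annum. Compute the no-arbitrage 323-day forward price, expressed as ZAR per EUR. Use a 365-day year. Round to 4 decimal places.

T = 323/365 years.
ZAR growth factor: 1 + 0.0441×323/365 = 1.03902548.
EUR accumulates by 1 + 0.0208×323/365 = 1.01840658.
So F = 17.959 × 1.03902548 / 1.01840658 = 18.322602 (ZAR/EUR).

18.3226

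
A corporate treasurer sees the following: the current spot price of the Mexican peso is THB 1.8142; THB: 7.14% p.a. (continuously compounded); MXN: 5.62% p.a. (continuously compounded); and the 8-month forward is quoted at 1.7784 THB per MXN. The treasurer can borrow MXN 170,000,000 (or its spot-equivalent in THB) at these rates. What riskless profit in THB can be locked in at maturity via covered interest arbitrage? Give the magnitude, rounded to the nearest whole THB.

T = 8/12 years.
Route A — deposit MXN, sell forward: 170,000,000 × 1.03817739059 × 1.7784 = THB 313,870,094.14.
Route B — convert at spot, deposit THB: 170,000,000 × 1.8142 × 1.04875107098 = THB 323,449,512.81.
The quoted forward undervalues MXN, so borrow MXN, convert to THB at spot, deposit the THB at 7.14%, and buy MXN forward at 1.7784 to cover the loan.
The gap between the two covered legs is THB 9,579,419.

THB 9,579,419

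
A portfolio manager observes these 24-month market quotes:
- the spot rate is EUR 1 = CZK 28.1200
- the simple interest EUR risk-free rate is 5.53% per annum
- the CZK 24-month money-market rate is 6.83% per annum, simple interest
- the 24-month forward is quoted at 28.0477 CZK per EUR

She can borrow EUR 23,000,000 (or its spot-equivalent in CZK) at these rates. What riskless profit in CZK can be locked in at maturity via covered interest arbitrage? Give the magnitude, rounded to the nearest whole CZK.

T = 2 years.
Keep in EUR, deliver into the forward: 23,000,000·1.110600·28.0477 = CZK 716,444,839.26.
Swap to CZK now, deposit: 23,000,000·28.1200·1.136600 = CZK 735,107,416.00.
The quoted forward undervalues EUR, so borrow EUR, convert to CZK at spot, deposit the CZK at 6.83%, and buy EUR forward at 28.0477 to cover the loan.
Arbitrage profit = |716,444,839.26 − 735,107,416.00| = CZK 18,662,577.

CZK 18,662,577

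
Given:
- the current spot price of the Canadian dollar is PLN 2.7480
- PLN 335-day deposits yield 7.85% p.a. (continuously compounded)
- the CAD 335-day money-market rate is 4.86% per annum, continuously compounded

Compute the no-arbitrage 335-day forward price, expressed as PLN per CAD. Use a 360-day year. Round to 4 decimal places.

2.8255

T = 335/360 years.
PLN growth factor: e^(0.0785×335/360) = 1.0757828.
Growth of 1 CAD over T: e^(0.0486×335/360) = 1.0462632.
CIP: F = S · (grow PLN)/(grow CAD) = 2.748 × 1.0757828/1.0462632 = 2.825533 PLN per CAD.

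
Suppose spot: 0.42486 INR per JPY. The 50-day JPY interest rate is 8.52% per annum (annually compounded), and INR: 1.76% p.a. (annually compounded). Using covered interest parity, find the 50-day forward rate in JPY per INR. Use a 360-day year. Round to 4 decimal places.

2.3748

T = 50/360 years.
INR growth factor: (1 + 0.0176)^(50/360) = 1.0024261.
Growth of 1 JPY over T: (1 + 0.0852)^(50/360) = 1.0114209.
Forward (INR per JPY) = 0.42486 × 1.0024261 / 1.0114209 = 0.4210816.
Quoted the other way: 1/0.4210816 = 2.3748 JPY per INR.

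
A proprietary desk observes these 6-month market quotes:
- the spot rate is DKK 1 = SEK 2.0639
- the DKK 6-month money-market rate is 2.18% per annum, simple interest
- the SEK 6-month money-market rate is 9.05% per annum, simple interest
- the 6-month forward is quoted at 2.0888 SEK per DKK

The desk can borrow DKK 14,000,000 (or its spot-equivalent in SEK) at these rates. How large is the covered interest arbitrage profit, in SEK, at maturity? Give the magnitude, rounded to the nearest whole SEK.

SEK 640,130

T = 6/12 years.
Route A — deposit DKK, sell forward: 14,000,000 × 1.010900 × 2.0888 = SEK 29,561,950.88.
Route B — convert at spot, deposit SEK: 14,000,000 × 2.0639 × 1.045250 = SEK 30,202,080.65.
The quoted forward undervalues DKK, so borrow DKK, convert to SEK at spot, deposit the SEK at 9.05%, and buy DKK forward at 2.0888 to cover the loan.
Profit = 30,202,080.65 − 29,561,950.88 = SEK 640,130.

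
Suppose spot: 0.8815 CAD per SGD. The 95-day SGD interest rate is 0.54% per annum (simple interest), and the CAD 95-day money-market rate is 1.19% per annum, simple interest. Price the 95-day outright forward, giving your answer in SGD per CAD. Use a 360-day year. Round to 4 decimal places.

1.1325

T = 95/360 years.
CAD growth factor: 1 + 0.0119×95/360 = 1.0031403.
SGD growth factor: 1 + 0.0054×95/360 = 1.001425.
CIP: F = S · (grow CAD)/(grow SGD) = 0.8815 × 1.0031403/1.001425 = 0.8830099 CAD per SGD.
Quoted the other way: 1/0.8830099 = 1.1325 SGD per CAD.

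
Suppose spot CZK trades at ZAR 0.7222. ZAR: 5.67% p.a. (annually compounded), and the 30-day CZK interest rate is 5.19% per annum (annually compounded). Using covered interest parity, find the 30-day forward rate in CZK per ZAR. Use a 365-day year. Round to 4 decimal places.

1.3841

T = 30/365 years.
ZAR growth factor: (1 + 0.0567)^(30/365) = 1.0045432.
CZK accumulates by (1 + 0.0519)^(30/365) = 1.0041674.
Forward (ZAR per CZK) = 0.7222 × 1.0045432 / 1.0041674 = 0.7224703.
Quoted the other way: 1/0.7224703 = 1.3841 CZK per ZAR.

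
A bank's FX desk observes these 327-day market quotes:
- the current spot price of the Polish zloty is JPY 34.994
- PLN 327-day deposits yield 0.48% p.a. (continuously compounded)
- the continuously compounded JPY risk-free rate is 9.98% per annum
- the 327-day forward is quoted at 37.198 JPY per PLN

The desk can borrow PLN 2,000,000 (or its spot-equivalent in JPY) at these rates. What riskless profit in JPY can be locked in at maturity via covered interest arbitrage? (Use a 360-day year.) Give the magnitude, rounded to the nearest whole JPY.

T = 327/360 years.
Keep in PLN, deliver into the forward: 2,000,000·1.0043695186·37.198 = JPY 74,721,074.71.
Swap to JPY now, deposit: 2,000,000·34.994·1.094887553 = JPY 76,628,990.06.
The quoted forward undervalues PLN, so borrow PLN, convert to JPY at spot, deposit the JPY at 9.98%, and buy PLN forward at 37.198 to cover the loan.
The gap between the two covered legs is JPY 1,907,915.

JPY 1,907,915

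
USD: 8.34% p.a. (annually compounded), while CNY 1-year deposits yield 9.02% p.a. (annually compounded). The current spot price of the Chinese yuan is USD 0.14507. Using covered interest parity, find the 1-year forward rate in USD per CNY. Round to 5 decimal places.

T = 1 year.
USD growth factor: (1 + 0.0834)^1 = 1.083400.
CNY accumulates by (1 + 0.0902)^1 = 1.090200.
So F = 0.14507 × 1.083400 / 1.090200 = 0.1441651 (USD/CNY).

0.14417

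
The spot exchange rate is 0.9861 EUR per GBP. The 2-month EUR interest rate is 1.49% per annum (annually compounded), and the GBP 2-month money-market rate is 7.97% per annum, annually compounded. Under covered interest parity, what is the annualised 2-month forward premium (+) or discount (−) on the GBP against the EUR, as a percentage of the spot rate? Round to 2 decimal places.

-6.16%

T = 2/12 years.
CIP forward (EUR per GBP) = 0.9861 × 1.0024681/1.0128626 = 0.9759802.
Annualised premium = (F − S)/S × (1/T) = (0.9759802 − 0.9861)/0.9861 ÷ (2/12) = -6.16%.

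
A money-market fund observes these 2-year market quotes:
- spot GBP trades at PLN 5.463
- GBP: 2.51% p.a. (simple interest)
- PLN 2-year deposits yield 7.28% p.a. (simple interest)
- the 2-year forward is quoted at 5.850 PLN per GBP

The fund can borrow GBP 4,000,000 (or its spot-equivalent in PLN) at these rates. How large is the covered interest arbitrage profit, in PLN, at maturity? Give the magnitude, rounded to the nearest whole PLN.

T = 2 years.
Keep in GBP, deliver into the forward: 4,000,000·1.050200·5.850 = PLN 24,574,680.00.
Swap to PLN now, deposit: 4,000,000·5.463·1.145600 = PLN 25,033,651.20.
The quoted forward undervalues GBP, so borrow GBP, convert to PLN at spot, deposit the PLN at 7.28%, and buy GBP forward at 5.850 to cover the loan.
The gap between the two covered legs is PLN 458,971.

PLN 458,971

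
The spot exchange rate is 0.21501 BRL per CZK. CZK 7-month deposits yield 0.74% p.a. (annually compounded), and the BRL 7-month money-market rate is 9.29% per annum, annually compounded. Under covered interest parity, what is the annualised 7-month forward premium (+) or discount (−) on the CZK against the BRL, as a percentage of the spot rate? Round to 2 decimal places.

T = 7/12 years.
CIP forward (BRL per CZK) = 0.21501 × 1.0531864/1.004310 = 0.22547382.
Annualised premium = (F − S)/S × (1/T) = (0.22547382 − 0.21501)/0.21501 ÷ (7/12) = 8.34%.

+8.34%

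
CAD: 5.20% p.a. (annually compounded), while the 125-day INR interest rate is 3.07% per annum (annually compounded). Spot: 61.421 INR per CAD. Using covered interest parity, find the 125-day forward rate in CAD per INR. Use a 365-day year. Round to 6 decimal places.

0.016396

T = 125/365 years.
INR accumulates by (1 + 0.0307)^(125/365) = 1.0104093.
Growth of 1 CAD over T: (1 + 0.0520)^(125/365) = 1.0175122.
CIP: F = S · (grow INR)/(grow CAD) = 61.421 × 1.0104093/1.0175122 = 60.99224 INR per CAD.
Quoted the other way: 1/60.99224 = 0.016396 CAD per INR.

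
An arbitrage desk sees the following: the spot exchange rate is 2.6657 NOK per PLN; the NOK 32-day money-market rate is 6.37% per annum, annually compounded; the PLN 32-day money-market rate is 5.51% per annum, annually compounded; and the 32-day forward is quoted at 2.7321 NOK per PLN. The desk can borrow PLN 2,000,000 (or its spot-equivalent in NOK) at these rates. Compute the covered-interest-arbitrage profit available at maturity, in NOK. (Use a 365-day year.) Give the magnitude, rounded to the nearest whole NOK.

NOK 129,612

T = 32/365 years.
Route A — deposit PLN, sell forward: 2,000,000 × 1.004713368 × 2.7321 = NOK 5,489,954.79.
Route B — convert at spot, deposit NOK: 2,000,000 × 2.6657 × 1.005428679 = NOK 5,360,342.46.
The quoted forward overvalues PLN, so borrow NOK, buy PLN at spot, deposit the PLN at 5.51%, and sell the proceeds forward at 2.7321.
Profit = 5,489,954.79 − 5,360,342.46 = NOK 129,612.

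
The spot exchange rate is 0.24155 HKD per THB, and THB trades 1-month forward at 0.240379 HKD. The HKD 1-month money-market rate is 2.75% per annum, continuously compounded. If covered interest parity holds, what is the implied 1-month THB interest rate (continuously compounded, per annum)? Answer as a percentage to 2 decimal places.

8.58%

T = 1/12 years.
By CIP, F/S equals the HKD-to-THB growth ratio: 0.240379/0.24155 = 0.9951521.
HKD growth factor: e^(0.0275×1/12) = 1.0022943.
That pins the THB growth at 1.007177.
r = ln(1.007177)/(1/12) = 0.085816 → 8.58%.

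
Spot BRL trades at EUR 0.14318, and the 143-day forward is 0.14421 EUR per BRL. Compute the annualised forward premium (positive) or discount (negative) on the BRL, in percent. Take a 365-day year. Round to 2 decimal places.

T = 143/365 years.
BRL trades forward at +0.71937% vs spot over the period.
×(1/T) gives 1.84% p.a.

+1.84%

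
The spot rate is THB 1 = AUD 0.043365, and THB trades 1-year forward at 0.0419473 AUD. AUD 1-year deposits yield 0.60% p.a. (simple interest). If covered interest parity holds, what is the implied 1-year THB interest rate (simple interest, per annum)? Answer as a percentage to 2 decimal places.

4.00%

T = 1 year.
CIP gives F = S · g_AUD/g_THB, so g_AUD/g_THB = 0.0419473/0.043365 = 0.9673077.
The AUD side grows by 1 + 0.0060×1 = 1.006000.
That pins the THB growth at 1.040000.
r = (1.040000 − 1)/1 = 0.040000 → 4.00%.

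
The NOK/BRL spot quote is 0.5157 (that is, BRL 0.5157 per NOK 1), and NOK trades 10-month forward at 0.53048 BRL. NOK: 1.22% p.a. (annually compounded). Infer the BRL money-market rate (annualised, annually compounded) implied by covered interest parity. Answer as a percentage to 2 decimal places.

T = 10/12 years.
F/S = 0.53048/0.5157 = 1.0286601 = (growth of BRL) / (growth of NOK).
NOK growth factor: (1 + 0.0122)^(10/12) = 1.0101564.
So the BRL growth factor = 1.0391076.
r = 1.0391076^(12/10) − 1 = 0.047111 → 4.71%.

4.71%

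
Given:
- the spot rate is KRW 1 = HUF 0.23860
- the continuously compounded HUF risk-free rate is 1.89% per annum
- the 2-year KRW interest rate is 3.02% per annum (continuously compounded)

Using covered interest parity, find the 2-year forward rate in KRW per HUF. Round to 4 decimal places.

T = 2 years.
HUF accumulates by e^(0.0189×2) = 1.0385235.
Growth of 1 KRW over T: e^(0.0302×2) = 1.0622614.
CIP: F = S · (grow HUF)/(grow KRW) = 0.2386 × 1.0385235/1.0622614 = 0.2332681 HUF per KRW.
Quoted the other way: 1/0.2332681 = 4.2869 KRW per HUF.

4.2869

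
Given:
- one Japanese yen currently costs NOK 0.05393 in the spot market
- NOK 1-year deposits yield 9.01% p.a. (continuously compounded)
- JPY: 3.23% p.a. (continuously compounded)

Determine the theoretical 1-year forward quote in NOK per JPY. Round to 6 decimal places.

T = 1 year.
Growth of 1 NOK over T: e^(0.0901×1) = 1.0942837.
JPY growth factor: e^(0.0323×1) = 1.0328273.
CIP: F = S · (grow NOK)/(grow JPY) = 0.05393 × 1.0942837/1.0328273 = 0.05713900 NOK per JPY.

0.057139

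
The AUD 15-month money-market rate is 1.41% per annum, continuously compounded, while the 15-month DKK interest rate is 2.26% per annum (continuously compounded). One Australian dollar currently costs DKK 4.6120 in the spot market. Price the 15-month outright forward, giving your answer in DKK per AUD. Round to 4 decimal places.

T = 15/12 years.
DKK accumulates by e^(0.0226×15/12) = 1.0286528.
AUD accumulates by e^(0.0141×15/12) = 1.0177812.
So F = 4.612 × 1.0286528 / 1.0177812 = 4.661264 (DKK/AUD).

4.6613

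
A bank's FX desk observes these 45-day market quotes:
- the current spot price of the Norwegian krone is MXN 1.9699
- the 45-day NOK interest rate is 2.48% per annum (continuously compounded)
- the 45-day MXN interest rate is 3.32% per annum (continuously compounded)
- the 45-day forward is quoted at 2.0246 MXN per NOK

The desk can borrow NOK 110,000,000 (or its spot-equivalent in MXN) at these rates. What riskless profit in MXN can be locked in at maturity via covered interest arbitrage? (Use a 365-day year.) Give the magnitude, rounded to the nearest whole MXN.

MXN 5,810,215

T = 45/365 years.
Invest the NOK and cover forward: 110,000,000 × 1.00306221327 × 2.0246 = MXN 223,387,973.27.
Convert at spot and invest in MXN: 110,000,000 × 1.9699 × 1.00410153907 = MXN 217,577,758.40.
The quoted forward overvalues NOK, so borrow MXN, buy NOK at spot, deposit the NOK at 2.48%, and sell the proceeds forward at 2.0246.
Profit = 223,387,973.27 − 217,577,758.40 = MXN 5,810,215.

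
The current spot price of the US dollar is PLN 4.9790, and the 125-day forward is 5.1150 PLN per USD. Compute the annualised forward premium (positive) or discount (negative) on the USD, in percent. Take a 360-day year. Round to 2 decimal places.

+7.87%

T = 125/360 years.
(F − S)/S = (5.1150 − 4.979)/4.979 = 0.0273147.
×(1/T) gives 7.87% p.a.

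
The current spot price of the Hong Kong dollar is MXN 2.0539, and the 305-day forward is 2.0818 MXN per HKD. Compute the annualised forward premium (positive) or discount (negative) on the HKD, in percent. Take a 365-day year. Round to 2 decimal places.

+1.63%

T = 305/365 years.
HKD trades forward at +1.35839% vs spot over the period.
Per annum: 0.0135839 / (305/365) = 0.016256 = 1.63%.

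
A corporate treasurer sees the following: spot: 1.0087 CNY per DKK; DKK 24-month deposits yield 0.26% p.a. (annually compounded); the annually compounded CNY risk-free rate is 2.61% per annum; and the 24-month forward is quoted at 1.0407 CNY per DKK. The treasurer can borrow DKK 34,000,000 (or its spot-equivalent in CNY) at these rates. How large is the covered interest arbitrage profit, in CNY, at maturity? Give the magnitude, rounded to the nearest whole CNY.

T = 2 years.
Route A — deposit DKK, sell forward: 34,000,000 × 1.00520676 × 1.0407 = CNY 35,568,034.95.
Route B — convert at spot, deposit CNY: 34,000,000 × 1.0087 × 1.05288121 = CNY 36,109,403.40.
The quoted forward undervalues DKK, so borrow DKK, convert to CNY at spot, deposit the CNY at 2.61%, and buy DKK forward at 1.0407 to cover the loan.
The gap between the two covered legs is CNY 541,368.

CNY 541,368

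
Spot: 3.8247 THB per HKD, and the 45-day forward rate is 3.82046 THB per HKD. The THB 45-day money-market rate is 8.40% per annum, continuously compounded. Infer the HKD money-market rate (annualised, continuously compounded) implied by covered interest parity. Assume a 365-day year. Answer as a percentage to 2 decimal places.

T = 45/365 years.
CIP gives F = S · g_THB/g_HKD, so g_THB/g_HKD = 3.82046/3.8247 = 0.9988914.
THB growth factor: e^(0.0840×45/365) = 1.010410.
Hence g_HKD = 1.0115314.
Take logs: ln 1.0115314 / (45/365) = 0.092997, so 9.30%.

9.30%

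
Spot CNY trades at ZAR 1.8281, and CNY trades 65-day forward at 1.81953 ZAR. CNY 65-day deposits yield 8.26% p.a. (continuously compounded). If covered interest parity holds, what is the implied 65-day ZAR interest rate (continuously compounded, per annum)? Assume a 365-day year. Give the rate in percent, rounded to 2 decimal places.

T = 65/365 years.
By CIP, F/S equals the ZAR-to-CNY growth ratio: 1.81953/1.8281 = 0.9953121.
CNY growth factor: e^(0.0826×65/365) = 1.0148183.
Hence g_ZAR = 1.0100609.
r = ln(1.0100609)/(65/365) = 0.056214 → 5.62%.

5.62%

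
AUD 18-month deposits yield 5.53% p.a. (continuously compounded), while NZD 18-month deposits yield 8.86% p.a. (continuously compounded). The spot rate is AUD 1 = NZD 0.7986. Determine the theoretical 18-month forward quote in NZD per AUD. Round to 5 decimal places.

T = 18/12 years.
Growth of 1 NZD over T: e^(0.0886×18/12) = 1.1421358.
AUD accumulates by e^(0.0553×18/12) = 1.0864875.
So F = 0.7986 × 1.1421358 / 1.0864875 = 0.8395031 (NZD/AUD).

0.83950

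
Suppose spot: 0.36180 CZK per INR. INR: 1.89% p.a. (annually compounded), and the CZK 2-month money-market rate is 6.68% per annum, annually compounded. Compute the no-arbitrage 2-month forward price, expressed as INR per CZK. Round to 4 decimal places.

T = 2/12 years.
CZK accumulates by (1 + 0.0668)^(2/12) = 1.0108355.
INR accumulates by (1 + 0.0189)^(2/12) = 1.0031255.
CIP: F = S · (grow CZK)/(grow INR) = 0.3618 × 1.0108355/1.0031255 = 0.3645808 CZK per INR.
Invert for INR per CZK: 1 / 0.3645808 = 2.7429.

2.7429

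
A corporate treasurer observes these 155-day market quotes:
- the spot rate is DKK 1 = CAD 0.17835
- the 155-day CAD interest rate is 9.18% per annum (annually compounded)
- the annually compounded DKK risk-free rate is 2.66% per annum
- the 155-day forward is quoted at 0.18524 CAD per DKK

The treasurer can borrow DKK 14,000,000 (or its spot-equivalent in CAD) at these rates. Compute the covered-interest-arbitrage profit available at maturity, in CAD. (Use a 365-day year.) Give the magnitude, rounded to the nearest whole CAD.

T = 155/365 years.
Keep in DKK, deliver into the forward: 14,000,000·1.011210641·0.18524 = CAD 2,622,433.23.
Swap to CAD now, deposit: 14,000,000·0.17835·1.038000949 = CAD 2,591,784.57.
The quoted forward overvalues DKK, so borrow CAD, buy DKK at spot, deposit the DKK at 2.66%, and sell the proceeds forward at 0.18524.
Arbitrage profit = |2,622,433.23 − 2,591,784.57| = CAD 30,649.

CAD 30,649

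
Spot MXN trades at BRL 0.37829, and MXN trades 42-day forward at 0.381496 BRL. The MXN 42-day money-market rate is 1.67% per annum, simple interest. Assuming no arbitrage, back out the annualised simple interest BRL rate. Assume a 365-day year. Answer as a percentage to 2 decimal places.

T = 42/365 years.
F/S = 0.381496/0.37829 = 1.0084750 = (growth of BRL) / (growth of MXN).
The MXN side grows by 1 + 0.0167×42/365 = 1.0019216.
Hence g_BRL = 1.0104129.
r = (1.0104129 − 1)/(42/365) = 0.090493 → 9.05%.

9.05%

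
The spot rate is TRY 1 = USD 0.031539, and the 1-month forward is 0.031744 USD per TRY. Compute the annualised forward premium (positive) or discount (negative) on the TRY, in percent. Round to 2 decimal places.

+7.80%

T = 1/12 years.
TRY trades forward at +0.64999% vs spot over the period.
Annualise by dividing by T: 0.0064999 / (1/12) = 0.077999 → 7.80%.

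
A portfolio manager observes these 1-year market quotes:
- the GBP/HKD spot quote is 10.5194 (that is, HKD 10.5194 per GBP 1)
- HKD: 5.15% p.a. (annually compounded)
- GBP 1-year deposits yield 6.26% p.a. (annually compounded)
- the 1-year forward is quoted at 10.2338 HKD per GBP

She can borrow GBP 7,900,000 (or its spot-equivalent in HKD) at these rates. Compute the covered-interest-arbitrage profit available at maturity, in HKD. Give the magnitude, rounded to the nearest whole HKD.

HKD 1,475,034

T = 1 year.
Invest the GBP and cover forward: 7,900,000 × 1.062600 × 10.2338 = HKD 85,908,043.45.
Convert at spot and invest in HKD: 7,900,000 × 10.5194 × 1.051500 = HKD 87,383,077.89.
The quoted forward undervalues GBP, so borrow GBP, convert to HKD at spot, deposit the HKD at 5.15%, and buy GBP forward at 10.2338 to cover the loan.
The gap between the two covered legs is HKD 1,475,034.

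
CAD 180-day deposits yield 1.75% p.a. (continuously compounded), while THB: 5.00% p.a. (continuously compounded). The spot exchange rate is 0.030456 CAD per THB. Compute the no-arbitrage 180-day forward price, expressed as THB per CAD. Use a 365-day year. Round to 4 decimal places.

T = 180/365 years.
CAD growth factor: e^(0.0175×180/365) = 1.00866748.
THB accumulates by e^(0.0500×180/365) = 1.02496405.
CIP: F = S · (grow CAD)/(grow THB) = 0.030456 × 1.00866748/1.02496405 = 0.029971760 CAD per THB.
Quoted the other way: 1/0.029971760 = 33.3647 THB per CAD.

33.3647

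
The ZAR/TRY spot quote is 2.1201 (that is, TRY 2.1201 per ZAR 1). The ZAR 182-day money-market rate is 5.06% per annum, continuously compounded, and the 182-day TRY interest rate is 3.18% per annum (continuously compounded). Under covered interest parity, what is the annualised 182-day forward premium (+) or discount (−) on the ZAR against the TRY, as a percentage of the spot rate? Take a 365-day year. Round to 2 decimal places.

T = 182/365 years.
No-arbitrage forward: 2.1201 × 1.0159828 / 1.0255517 = 2.1003184 TRY/ZAR.
(F − S)/S ÷ T = (2.1003184 − 2.1201)/2.1201/(182/365) = -0.018712 → -1.87%.

-1.87%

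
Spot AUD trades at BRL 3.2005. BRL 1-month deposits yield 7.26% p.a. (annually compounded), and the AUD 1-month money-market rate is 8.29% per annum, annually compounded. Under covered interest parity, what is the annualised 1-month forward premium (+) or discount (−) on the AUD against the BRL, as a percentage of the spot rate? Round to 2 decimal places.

-0.96%

T = 1/12 years.
F = S · g_BRL/g_AUD = 3.2005 × 1.0058576/1.006659 = 3.1979521.
(F − S)/S ÷ T = (3.1979521 − 3.2005)/3.2005/(1/12) = -0.009553 → -0.96%.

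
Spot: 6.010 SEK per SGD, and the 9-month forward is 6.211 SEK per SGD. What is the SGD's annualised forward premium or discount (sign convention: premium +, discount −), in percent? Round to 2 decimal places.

+4.46%

T = 9/12 years.
SGD trades forward at +3.34443% vs spot over the period.
×(1/T) gives 4.46% p.a.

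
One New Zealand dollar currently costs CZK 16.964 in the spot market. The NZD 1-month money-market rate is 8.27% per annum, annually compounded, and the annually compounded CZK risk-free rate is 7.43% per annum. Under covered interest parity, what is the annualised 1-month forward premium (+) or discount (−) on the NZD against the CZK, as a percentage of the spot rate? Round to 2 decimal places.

T = 1/12 years.
CIP forward (CZK per NZD) = 16.964 × 1.0059903/1.0066435 = 16.952992.
Annualised premium = (F − S)/S × (1/T) = (16.952992 − 16.964)/16.964 ÷ (1/12) = -0.78%.

-0.78%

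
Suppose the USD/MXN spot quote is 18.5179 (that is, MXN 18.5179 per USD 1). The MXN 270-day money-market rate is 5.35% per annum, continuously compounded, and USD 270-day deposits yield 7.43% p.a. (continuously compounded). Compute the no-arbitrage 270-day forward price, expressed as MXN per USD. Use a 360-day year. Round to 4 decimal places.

T = 270/360 years.
Growth of 1 MXN over T: e^(0.0535×270/360) = 1.04094088.
Growth of 1 USD over T: e^(0.0743×270/360) = 1.05730688.
So F = 18.5179 × 1.04094088 / 1.05730688 = 18.231262 (MXN/USD).

18.2313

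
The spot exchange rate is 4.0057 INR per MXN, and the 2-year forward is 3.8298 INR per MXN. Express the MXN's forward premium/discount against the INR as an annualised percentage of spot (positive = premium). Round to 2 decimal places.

-2.20%

T = 2 years.
MXN trades forward at -4.39124% vs spot over the period.
×(1/T) gives -2.20% p.a.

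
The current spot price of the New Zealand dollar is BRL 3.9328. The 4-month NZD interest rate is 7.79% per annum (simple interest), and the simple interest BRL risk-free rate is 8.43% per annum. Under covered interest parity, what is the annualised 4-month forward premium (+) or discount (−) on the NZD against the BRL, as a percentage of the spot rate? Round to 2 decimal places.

+0.62%

T = 4/12 years.
F = S · g_BRL/g_NZD = 3.9328 × 1.028100/1.0259667 = 3.9409775.
(F − S)/S ÷ T = (3.9409775 − 3.9328)/3.9328/(4/12) = 0.006238 → 0.62%.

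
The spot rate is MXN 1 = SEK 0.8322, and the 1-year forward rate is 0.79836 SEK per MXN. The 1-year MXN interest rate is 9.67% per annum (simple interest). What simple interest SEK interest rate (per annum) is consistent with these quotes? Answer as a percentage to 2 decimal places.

5.21%

T = 1 year.
F/S = 0.79836/0.8322 = 0.9593367 = (growth of SEK) / (growth of MXN).
The MXN side grows by 1 + 0.0967×1 = 1.096700.
Hence g_SEK = 1.0521046.
(1.0521046 − 1)/T = 0.052105, i.e. 5.21%.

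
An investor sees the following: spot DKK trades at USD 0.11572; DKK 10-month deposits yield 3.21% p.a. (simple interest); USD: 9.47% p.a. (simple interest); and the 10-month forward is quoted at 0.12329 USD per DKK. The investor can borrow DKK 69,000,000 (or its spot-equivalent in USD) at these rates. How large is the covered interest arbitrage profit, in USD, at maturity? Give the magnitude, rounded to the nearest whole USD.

USD 119,768

T = 10/12 years.
Invest the DKK and cover forward: 69,000,000 × 1.026750 × 0.12329 = USD 8,734,572.52.
Convert at spot and invest in USD: 69,000,000 × 0.11572 × 1.078916667 = USD 8,614,804.33.
The quoted forward overvalues DKK, so borrow USD, buy DKK at spot, deposit the DKK at 3.21%, and sell the proceeds forward at 0.12329.
Arbitrage profit = |8,734,572.52 − 8,614,804.33| = USD 119,768.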